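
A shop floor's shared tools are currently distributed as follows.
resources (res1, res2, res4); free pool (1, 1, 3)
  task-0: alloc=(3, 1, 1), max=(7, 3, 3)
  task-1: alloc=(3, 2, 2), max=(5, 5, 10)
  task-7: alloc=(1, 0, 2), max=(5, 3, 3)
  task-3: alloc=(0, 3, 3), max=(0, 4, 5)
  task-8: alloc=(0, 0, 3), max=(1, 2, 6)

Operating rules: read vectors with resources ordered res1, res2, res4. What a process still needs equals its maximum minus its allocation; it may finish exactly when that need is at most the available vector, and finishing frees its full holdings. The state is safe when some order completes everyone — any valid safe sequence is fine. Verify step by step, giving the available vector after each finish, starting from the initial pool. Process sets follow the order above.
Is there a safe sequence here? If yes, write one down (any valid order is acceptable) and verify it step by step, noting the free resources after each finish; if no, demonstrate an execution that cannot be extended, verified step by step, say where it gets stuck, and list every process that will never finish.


UNSAFE — no complete ordering exists.
Key observation: task-3, task-8 can finish, but then (1, 4, 9) is all there is, and the blocked group's res1 demands exceed it.
Going as far as possible: task-3, task-8; after that, nothing fits. Verifying each step:
  pool = (1, 1, 3)
  task-3 needs (0, 1, 2) <= (1, 1, 3) -> finishes; pool += (0, 3, 3) = (1, 4, 6)
  task-8 needs (1, 2, 3) <= (1, 4, 6) -> finishes; pool += (0, 0, 3) = (1, 4, 9)
  blocked: task-0 wants (4, 2, 2), pool (1, 4, 9) — not enough res1
  blocked: task-1 wants (2, 3, 8), pool (1, 4, 9) — not enough res1
  blocked: task-7 wants (4, 3, 1), pool (1, 4, 9) — not enough res1
Processes that can never finish: task-0, task-1 and task-7.


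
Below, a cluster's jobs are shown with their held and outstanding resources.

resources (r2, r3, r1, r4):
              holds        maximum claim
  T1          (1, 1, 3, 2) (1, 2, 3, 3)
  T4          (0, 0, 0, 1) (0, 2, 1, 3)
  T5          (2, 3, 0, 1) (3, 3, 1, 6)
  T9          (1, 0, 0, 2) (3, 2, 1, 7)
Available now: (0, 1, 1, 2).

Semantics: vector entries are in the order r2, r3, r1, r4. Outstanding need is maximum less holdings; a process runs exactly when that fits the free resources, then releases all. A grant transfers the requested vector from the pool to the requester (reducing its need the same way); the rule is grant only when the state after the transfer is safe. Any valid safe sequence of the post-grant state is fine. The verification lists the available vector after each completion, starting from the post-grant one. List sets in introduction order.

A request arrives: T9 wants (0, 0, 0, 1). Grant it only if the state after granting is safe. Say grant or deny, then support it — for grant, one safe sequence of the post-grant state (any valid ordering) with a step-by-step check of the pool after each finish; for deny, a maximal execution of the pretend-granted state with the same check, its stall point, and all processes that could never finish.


DENY: after the grant no complete ordering would exist.
Key observation: after T1, T4 the pool peaks at (1, 2, 4, 4), and each blocked process is short somewhere: T5 on r4; T9 on r2.
On the post-grant state, T1, T4 is a maximal run — nothing extends it. Verifying each step:
  pool = (0, 1, 1, 1)
  run T1 (needs (0, 1, 0, 1), free (0, 1, 1, 1)); after release of (1, 1, 3, 2) the pool is (1, 2, 4, 3)
  run T4 (needs (0, 2, 1, 2), free (1, 2, 4, 3)); after release of (0, 0, 0, 1) the pool is (1, 2, 4, 4)
  blocked: T5 wants (1, 0, 1, 5), pool (1, 2, 4, 4) — not enough r4
  blocked: T9 wants (2, 2, 1, 4), pool (1, 2, 4, 4) — not enough r2
Post-grant, the permanently blocked set is T5 and T9.


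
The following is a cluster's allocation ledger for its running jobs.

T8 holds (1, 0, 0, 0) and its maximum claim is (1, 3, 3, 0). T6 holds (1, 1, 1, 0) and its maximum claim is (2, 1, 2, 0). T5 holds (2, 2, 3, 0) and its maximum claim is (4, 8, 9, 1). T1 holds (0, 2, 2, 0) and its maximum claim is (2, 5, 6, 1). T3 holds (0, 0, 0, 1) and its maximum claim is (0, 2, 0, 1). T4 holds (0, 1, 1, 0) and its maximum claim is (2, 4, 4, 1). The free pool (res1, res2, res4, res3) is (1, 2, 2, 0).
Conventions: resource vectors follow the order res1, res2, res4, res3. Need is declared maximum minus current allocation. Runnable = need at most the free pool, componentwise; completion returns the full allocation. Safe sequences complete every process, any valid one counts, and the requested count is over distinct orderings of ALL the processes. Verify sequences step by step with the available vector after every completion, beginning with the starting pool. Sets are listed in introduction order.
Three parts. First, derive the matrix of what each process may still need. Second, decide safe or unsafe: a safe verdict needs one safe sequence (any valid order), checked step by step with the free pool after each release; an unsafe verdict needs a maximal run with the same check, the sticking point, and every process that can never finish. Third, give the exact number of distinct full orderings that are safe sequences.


(1) Need matrix, components ordered res1, res2, res4, res3:
  T8: (0, 3, 3, 0)
  T6: (1, 0, 1, 0)
  T5: (2, 6, 6, 1)
  T1: (2, 3, 4, 1)
  T3: (0, 2, 0, 0)
  T4: (2, 3, 3, 1)
(2) SAFE. One safe sequence: T6, T8, T3, T4, T1, T5.
Key observation: T6 marks the first exact bind of the order: its need (1, 0, 1, 0) fits the free (1, 2, 2, 0) with zero slack on a requested resource.
Verifying each step:
  pool = (1, 2, 2, 0)
  T6 needs (1, 0, 1, 0) <= (1, 2, 2, 0) -> finishes; pool += (1, 1, 1, 0) = (2, 3, 3, 0)
  T8 needs (0, 3, 3, 0) <= (2, 3, 3, 0) -> finishes; pool += (1, 0, 0, 0) = (3, 3, 3, 0)
  T3 needs (0, 2, 0, 0) <= (3, 3, 3, 0) -> finishes; pool += (0, 0, 0, 1) = (3, 3, 3, 1)
  T4 needs (2, 3, 3, 1) <= (3, 3, 3, 1) -> finishes; pool += (0, 1, 1, 0) = (3, 4, 4, 1)
  T1 needs (2, 3, 4, 1) <= (3, 4, 4, 1) -> finishes; pool += (0, 2, 2, 0) = (3, 6, 6, 1)
  T5 needs (2, 6, 6, 1) <= (3, 6, 6, 1) -> finishes; pool += (2, 2, 3, 0) = (5, 8, 9, 1)
(3) Exactly 9 of the possible complete orderings are safe sequences.


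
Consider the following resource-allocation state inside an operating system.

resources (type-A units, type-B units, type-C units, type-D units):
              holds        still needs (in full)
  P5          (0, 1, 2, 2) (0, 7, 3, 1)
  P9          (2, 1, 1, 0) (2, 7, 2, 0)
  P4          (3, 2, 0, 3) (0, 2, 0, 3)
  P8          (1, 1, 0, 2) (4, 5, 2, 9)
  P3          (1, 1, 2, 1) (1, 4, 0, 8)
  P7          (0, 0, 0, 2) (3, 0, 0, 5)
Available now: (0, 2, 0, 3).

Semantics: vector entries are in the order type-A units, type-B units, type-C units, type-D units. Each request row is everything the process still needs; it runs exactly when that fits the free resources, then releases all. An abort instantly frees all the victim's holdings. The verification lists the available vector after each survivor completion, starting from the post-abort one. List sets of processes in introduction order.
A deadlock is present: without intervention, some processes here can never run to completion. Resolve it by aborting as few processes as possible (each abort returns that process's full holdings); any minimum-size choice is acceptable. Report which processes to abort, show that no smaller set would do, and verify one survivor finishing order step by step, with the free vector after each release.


Minimum abort set: P9.
Key observation: the returned (2, 1, 1, 0) from P9 is what brings P5 — unrunnable before, under any order — into play at step 5.
Minimality: the empty abort set fails — the state is deadlocked as it stands.
One survivor order: P4, P7, P3, P8, P5. Walking it through (post-abort pool first):
  pool = (2, 3, 1, 3)
  run P4 (needs (0, 2, 0, 3), free (2, 3, 1, 3)); after release of (3, 2, 0, 3) the pool is (5, 5, 1, 6)
  run P7 (needs (3, 0, 0, 5), free (5, 5, 1, 6)); after release of (0, 0, 0, 2) the pool is (5, 5, 1, 8)
  run P3 (needs (1, 4, 0, 8), free (5, 5, 1, 8)); after release of (1, 1, 2, 1) the pool is (6, 6, 3, 9)
  run P8 (needs (4, 5, 2, 9), free (6, 6, 3, 9)); after release of (1, 1, 0, 2) the pool is (7, 7, 3, 11)
  run P5 (needs (0, 7, 3, 1), free (7, 7, 3, 11)); after release of (0, 1, 2, 2) the pool is (7, 8, 5, 13)


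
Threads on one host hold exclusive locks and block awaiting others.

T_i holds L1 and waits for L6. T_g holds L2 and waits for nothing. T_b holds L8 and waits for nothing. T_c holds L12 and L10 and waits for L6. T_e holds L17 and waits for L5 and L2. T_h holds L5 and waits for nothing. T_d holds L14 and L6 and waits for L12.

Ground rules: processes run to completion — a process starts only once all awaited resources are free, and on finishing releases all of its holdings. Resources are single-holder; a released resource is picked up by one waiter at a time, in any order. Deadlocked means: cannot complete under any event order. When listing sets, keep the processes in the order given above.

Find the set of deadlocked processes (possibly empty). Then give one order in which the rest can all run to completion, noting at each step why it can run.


Deadlocked set: T_i, T_c and T_d.
Key observation: the waits loop around T_d -> T_c -> T_d with no way out; T_i waits into the deadlock from upstream.
One completion order for the rest: T_h, T_g, T_e, T_b.
Step-by-step check:
  T_h: no waits; runs immediately, freeing L5
  T_g: no waits; runs immediately, freeing L2
  T_e waits on L5 and L2 — all released -> runs and releases L17
  T_b: no waits; runs immediately, freeing L8


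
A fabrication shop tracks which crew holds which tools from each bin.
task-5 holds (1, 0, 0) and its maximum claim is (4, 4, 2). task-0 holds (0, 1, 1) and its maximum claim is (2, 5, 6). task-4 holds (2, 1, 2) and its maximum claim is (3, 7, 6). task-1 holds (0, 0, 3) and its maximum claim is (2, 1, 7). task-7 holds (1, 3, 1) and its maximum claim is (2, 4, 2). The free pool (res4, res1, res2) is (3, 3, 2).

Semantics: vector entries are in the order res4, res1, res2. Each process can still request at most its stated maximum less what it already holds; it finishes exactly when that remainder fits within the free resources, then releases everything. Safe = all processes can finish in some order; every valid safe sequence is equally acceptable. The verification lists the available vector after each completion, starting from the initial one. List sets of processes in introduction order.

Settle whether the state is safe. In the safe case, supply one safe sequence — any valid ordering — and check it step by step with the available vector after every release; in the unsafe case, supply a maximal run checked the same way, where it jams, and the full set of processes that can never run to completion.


UNSAFE — no complete ordering exists.
Key observation: task-7, task-5 can finish, but then (5, 6, 3) is all there is, and the blocked group's res2 demands exceed it.
The run task-7, task-5 cannot be extended any further. Verifying each step:
  pool = (3, 3, 2)
  task-7: need (1, 1, 1) fits (3, 3, 2); releases (1, 3, 1), pool now (4, 6, 3)
  task-5: need (3, 4, 2) fits (4, 6, 3); releases (1, 0, 0), pool now (5, 6, 3)
  blocked: task-0 wants (2, 4, 5), pool (5, 6, 3) — not enough res2
  blocked: task-4 wants (1, 6, 4), pool (5, 6, 3) — not enough res2
  blocked: task-1 wants (2, 1, 4), pool (5, 6, 3) — not enough res2
Never able to finish: task-0, task-4 and task-1.


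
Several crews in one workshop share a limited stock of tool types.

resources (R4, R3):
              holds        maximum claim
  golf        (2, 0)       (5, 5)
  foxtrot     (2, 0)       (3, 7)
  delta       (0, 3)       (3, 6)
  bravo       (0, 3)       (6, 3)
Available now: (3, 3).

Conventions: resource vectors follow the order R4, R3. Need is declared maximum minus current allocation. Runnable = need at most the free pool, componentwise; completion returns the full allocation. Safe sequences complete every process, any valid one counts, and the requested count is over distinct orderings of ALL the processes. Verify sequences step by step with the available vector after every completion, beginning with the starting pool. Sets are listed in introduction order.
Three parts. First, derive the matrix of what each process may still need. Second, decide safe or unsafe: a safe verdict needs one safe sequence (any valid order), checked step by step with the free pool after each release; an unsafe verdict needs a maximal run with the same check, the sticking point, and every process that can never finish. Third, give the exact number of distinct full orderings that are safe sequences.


(1) Need matrix, components ordered R4, R3:
  golf: (3, 5)
  foxtrot: (1, 7)
  delta: (3, 3)
  bravo: (6, 0)
(2) UNSAFE — no complete ordering exists.
Key observation: after delta, golf the pool peaks at (5, 6), and each blocked process is short somewhere: foxtrot on R3; bravo on R4.
The run delta, golf cannot be extended any further. Verifying each step:
  pool = (3, 3)
  run delta (needs (3, 3), free (3, 3)); after release of (0, 3) the pool is (3, 6)
  run golf (needs (3, 5), free (3, 6)); after release of (2, 0) the pool is (5, 6)
  blocked: foxtrot wants (1, 7), pool (5, 6) — not enough R3
  blocked: bravo wants (6, 0), pool (5, 6) — not enough R4
Permanently blocked: foxtrot and bravo.
(3) Exactly 0 of the possible complete orderings are safe sequences.


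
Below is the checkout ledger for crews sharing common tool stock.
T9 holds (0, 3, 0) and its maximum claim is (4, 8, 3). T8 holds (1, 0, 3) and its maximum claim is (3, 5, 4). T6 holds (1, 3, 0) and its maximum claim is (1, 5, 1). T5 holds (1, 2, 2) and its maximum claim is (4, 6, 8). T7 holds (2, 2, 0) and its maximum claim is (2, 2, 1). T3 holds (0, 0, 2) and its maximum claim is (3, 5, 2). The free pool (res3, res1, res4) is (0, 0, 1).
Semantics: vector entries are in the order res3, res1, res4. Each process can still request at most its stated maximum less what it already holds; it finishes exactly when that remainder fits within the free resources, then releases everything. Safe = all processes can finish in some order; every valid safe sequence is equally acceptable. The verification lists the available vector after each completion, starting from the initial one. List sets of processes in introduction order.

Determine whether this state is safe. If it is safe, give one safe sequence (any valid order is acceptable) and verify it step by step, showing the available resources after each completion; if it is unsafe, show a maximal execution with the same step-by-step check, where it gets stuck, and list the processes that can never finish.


SAFE. One safe sequence: T7, T6, T3, T8, T5, T9.
Key observation: the first exact fit in this order is T7 — it needs (0, 0, 1) with (0, 0, 1) free, meeting a requested resource to the last unit.
Step-by-step check:
  pool = (0, 0, 1)
  T7: need (0, 0, 1) fits (0, 0, 1); releases (2, 2, 0), pool now (2, 2, 1)
  T6: need (0, 2, 1) fits (2, 2, 1); releases (1, 3, 0), pool now (3, 5, 1)
  T3: need (3, 5, 0) fits (3, 5, 1); releases (0, 0, 2), pool now (3, 5, 3)
  T8: need (2, 5, 1) fits (3, 5, 3); releases (1, 0, 3), pool now (4, 5, 6)
  T5: need (3, 4, 6) fits (4, 5, 6); releases (1, 2, 2), pool now (5, 7, 8)
  T9: need (4, 5, 3) fits (5, 7, 8); releases (0, 3, 0), pool now (5, 10, 8)


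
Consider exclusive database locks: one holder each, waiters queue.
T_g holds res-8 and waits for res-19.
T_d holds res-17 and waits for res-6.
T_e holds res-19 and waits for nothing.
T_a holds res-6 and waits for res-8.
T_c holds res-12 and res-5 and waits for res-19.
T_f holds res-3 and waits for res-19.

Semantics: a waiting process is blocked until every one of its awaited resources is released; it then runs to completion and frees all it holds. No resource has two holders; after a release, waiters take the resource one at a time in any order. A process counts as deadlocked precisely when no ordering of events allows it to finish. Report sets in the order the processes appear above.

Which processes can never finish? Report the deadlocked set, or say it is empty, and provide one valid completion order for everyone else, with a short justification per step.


The deadlocked set is empty.
Key observation: the wait relation is loop-free; peeling off processes with no waits unwinds the whole state.
A valid finishing order for the others: T_e, T_f, T_g, T_a, T_c, T_d.
Check, step by step:
  run T_e (it waits on nothing); releases res-19
  run T_f (all its waits — res-19 — are resolved); releases res-3
  run T_g (all its waits — res-19 — are resolved); releases res-8
  run T_a (all its waits — res-8 — are resolved); releases res-6
  run T_c (all its waits — res-19 — are resolved); releases res-12 and res-5
  run T_d (all its waits — res-6 — are resolved); releases res-17


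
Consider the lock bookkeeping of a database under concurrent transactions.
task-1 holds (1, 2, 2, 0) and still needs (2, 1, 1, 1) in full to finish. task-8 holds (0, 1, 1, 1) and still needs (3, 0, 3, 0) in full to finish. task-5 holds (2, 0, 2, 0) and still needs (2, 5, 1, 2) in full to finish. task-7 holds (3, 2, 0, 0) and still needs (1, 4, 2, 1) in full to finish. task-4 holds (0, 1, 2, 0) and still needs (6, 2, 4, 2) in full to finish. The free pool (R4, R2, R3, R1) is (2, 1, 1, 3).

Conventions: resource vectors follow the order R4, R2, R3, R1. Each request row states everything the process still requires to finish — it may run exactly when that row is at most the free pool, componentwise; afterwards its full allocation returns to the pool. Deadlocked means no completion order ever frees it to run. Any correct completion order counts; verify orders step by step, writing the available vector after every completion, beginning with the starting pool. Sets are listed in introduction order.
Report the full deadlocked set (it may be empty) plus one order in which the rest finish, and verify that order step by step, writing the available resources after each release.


Nothing here is deadlocked.
Key observation: starting with task-1, each completion frees enough for the next — no one is permanently blocked.
The rest can finish in the order task-1, task-8, task-7, task-4, task-5. Step-by-step check:
  pool = (2, 1, 1, 3)
  task-1: need (2, 1, 1, 1) fits (2, 1, 1, 3); releases (1, 2, 2, 0), pool now (3, 3, 3, 3)
  task-8: need (3, 0, 3, 0) fits (3, 3, 3, 3); releases (0, 1, 1, 1), pool now (3, 4, 4, 4)
  task-7: need (1, 4, 2, 1) fits (3, 4, 4, 4); releases (3, 2, 0, 0), pool now (6, 6, 4, 4)
  task-4: need (6, 2, 4, 2) fits (6, 6, 4, 4); releases (0, 1, 2, 0), pool now (6, 7, 6, 4)
  task-5: need (2, 5, 1, 2) fits (6, 7, 6, 4); releases (2, 0, 2, 0), pool now (8, 7, 8, 4)


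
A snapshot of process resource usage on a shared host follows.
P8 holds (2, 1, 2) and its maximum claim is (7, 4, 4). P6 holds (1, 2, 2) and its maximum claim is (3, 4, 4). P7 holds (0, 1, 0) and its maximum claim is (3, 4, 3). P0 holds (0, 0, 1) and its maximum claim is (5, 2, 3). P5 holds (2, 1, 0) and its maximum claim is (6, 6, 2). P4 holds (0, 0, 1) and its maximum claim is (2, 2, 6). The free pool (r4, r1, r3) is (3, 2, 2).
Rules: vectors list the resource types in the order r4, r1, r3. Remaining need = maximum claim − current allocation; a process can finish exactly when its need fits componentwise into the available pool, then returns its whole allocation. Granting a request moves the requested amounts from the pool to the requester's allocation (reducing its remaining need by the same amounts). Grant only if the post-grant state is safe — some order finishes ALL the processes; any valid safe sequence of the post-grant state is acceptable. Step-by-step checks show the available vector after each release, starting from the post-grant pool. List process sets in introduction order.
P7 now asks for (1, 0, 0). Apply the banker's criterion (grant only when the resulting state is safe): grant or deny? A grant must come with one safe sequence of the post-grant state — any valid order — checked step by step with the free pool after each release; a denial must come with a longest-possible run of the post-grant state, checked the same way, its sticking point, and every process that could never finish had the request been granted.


GRANT: granting preserves safety; a valid post-grant sequence is P6, P7, P5, P8, P4, P0.
Key observation: the transfer keeps a workable pool ((2, 2, 2)); P6 starts the safe sequence.
Verifying the post-grant state step by step:
  pool = (2, 2, 2)
  P6 needs (2, 2, 2) <= (2, 2, 2) -> finishes; pool += (1, 2, 2) = (3, 4, 4)
  P7 needs (2, 3, 3) <= (3, 4, 4) -> finishes; pool += (1, 1, 0) = (4, 5, 4)
  P5 needs (4, 5, 2) <= (4, 5, 4) -> finishes; pool += (2, 1, 0) = (6, 6, 4)
  P8 needs (5, 3, 2) <= (6, 6, 4) -> finishes; pool += (2, 1, 2) = (8, 7, 6)
  P4 needs (2, 2, 5) <= (8, 7, 6) -> finishes; pool += (0, 0, 1) = (8, 7, 7)
  P0 needs (5, 2, 2) <= (8, 7, 7) -> finishes; pool += (0, 0, 1) = (8, 7, 8)


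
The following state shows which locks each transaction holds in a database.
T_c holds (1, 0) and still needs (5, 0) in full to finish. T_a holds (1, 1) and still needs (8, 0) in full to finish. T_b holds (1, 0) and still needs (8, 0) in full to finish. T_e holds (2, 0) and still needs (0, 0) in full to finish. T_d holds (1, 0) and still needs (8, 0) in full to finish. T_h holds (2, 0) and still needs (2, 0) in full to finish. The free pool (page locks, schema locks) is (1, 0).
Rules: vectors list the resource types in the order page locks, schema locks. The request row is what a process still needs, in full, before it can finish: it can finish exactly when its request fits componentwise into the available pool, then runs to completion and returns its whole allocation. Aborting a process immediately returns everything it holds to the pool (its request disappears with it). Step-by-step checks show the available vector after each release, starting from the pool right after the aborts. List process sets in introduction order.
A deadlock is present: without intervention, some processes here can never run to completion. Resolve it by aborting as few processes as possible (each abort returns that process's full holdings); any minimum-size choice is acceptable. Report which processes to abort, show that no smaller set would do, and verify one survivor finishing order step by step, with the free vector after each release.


Minimum abort set: T_a and T_b.
Key observation: T_d was stuck for good until T_a and T_b gave back (2, 1); in the order shown it finishes at step 4.
No one abort is enough; case by case: T_c alone leaves T_a blocked (short on page locks); T_a alone leaves T_b blocked (short on page locks); T_b alone leaves T_a blocked (short on page locks); T_e alone leaves T_a blocked (short on page locks); T_d alone leaves T_a blocked (short on page locks); T_h alone leaves T_a blocked (short on page locks).
Survivors finish in the order: T_h, T_e, T_c, T_d. Walking it through (pool after the aborts first):
  pool = (3, 1)
  T_h needs (2, 0) <= (3, 1) -> finishes; pool += (2, 0) = (5, 1)
  T_e needs (0, 0) <= (5, 1) -> finishes; pool += (2, 0) = (7, 1)
  T_c needs (5, 0) <= (7, 1) -> finishes; pool += (1, 0) = (8, 1)
  T_d needs (8, 0) <= (8, 1) -> finishes; pool += (1, 0) = (9, 1)


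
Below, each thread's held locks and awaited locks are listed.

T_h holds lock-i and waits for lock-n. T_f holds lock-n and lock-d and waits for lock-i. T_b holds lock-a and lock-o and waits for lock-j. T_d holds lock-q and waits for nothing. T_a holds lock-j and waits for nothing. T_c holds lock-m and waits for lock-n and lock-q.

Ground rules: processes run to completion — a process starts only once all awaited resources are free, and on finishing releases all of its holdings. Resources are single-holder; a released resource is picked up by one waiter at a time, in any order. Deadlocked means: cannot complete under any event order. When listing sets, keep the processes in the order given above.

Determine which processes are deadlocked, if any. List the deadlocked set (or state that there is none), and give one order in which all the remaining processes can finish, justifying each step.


Deadlocked: T_h, T_f and T_c.
Key observation: the cycle T_h -> T_f -> T_h can never break — each member waits on the next; T_c waits into the deadlock from upstream.
The rest can finish in the order T_d, T_a, T_b.
Verifying each step:
  run T_d (it waits on nothing); releases lock-q
  run T_a (it waits on nothing); releases lock-j
  T_b: everything it awaited (lock-j) is free; runs, freeing lock-a and lock-o


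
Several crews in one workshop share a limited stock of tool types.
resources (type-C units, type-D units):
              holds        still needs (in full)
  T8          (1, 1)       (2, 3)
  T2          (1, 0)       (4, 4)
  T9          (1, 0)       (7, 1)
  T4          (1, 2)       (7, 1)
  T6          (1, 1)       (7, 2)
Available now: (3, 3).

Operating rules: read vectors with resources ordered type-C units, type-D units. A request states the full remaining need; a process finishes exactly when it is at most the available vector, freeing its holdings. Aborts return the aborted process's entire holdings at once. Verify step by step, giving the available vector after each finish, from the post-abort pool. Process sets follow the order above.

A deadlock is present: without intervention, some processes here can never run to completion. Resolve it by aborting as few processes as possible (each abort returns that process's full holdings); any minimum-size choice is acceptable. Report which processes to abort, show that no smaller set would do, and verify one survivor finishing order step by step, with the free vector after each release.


The answer: abort T9 and T4.
Key observation: aborting T9 and T4 returns (2, 2), and T6 — hopeless before — runs at step 3 with the returned capacity in the pool.
No one abort is enough; case by case: T8 alone leaves T9 blocked (short on type-C units); T2 alone leaves T9 blocked (short on type-C units); T9 alone leaves T4 blocked (short on type-C units); T4 alone leaves T9 blocked (short on type-C units); T6 alone leaves T9 blocked (short on type-C units).
The survivors complete as T2, T8, T6. Check, step by step (starting from the post-abort pool):
  pool = (5, 5)
  run T2 (needs (4, 4), free (5, 5)); after release of (1, 0) the pool is (6, 5)
  run T8 (needs (2, 3), free (6, 5)); after release of (1, 1) the pool is (7, 6)
  run T6 (needs (7, 2), free (7, 6)); after release of (1, 1) the pool is (8, 7)


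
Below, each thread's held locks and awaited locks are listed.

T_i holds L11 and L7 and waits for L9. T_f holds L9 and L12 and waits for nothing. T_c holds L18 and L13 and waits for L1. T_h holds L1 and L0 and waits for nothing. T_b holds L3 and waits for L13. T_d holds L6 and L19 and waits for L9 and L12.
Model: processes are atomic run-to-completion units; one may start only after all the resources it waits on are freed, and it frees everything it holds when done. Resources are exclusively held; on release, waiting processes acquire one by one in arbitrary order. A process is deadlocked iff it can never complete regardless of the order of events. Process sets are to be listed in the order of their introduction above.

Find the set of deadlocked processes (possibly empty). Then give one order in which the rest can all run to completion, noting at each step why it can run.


The deadlocked set is empty.
Key observation: the waits form no ring: some process can always run, and its releases unblock the others one by one.
One completion order for the rest: T_h, T_f, T_c, T_i, T_d, T_b.
Walking it through:
  run T_h (it waits on nothing); releases L1 and L0
  run T_f (it waits on nothing); releases L9 and L12
  run T_c (all its waits — L1 — are resolved); releases L18 and L13
  run T_i (all its waits — L9 — are resolved); releases L11 and L7
  run T_d (all its waits — L9 and L12 — are resolved); releases L6 and L19
  run T_b (all its waits — L13 — are resolved); releases L3


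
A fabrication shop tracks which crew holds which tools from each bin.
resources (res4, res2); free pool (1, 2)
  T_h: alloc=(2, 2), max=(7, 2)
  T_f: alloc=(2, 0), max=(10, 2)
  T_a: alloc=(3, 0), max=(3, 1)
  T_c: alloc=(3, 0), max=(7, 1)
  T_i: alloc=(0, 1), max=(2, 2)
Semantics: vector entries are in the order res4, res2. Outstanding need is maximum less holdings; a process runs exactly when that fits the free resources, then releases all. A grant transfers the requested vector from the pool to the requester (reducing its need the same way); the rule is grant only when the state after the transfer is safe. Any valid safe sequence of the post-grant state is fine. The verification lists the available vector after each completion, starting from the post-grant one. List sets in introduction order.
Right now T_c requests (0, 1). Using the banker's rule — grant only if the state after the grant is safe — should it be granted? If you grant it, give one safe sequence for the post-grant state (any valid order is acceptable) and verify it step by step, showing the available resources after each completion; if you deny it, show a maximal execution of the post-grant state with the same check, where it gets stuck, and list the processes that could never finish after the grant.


GRANT: granting preserves safety; a valid post-grant sequence is T_a, T_c, T_h, T_f, T_i.
Key observation: post-grant, (1, 1) remains, and an order beginning with T_a completes everyone.
Check on the post-grant state, step by step:
  pool = (1, 1)
  T_a needs (0, 1) <= (1, 1) -> finishes; pool += (3, 0) = (4, 1)
  T_c needs (4, 0) <= (4, 1) -> finishes; pool += (3, 1) = (7, 2)
  T_h needs (5, 0) <= (7, 2) -> finishes; pool += (2, 2) = (9, 4)
  T_f needs (8, 2) <= (9, 4) -> finishes; pool += (2, 0) = (11, 4)
  T_i needs (2, 1) <= (11, 4) -> finishes; pool += (0, 1) = (11, 5)


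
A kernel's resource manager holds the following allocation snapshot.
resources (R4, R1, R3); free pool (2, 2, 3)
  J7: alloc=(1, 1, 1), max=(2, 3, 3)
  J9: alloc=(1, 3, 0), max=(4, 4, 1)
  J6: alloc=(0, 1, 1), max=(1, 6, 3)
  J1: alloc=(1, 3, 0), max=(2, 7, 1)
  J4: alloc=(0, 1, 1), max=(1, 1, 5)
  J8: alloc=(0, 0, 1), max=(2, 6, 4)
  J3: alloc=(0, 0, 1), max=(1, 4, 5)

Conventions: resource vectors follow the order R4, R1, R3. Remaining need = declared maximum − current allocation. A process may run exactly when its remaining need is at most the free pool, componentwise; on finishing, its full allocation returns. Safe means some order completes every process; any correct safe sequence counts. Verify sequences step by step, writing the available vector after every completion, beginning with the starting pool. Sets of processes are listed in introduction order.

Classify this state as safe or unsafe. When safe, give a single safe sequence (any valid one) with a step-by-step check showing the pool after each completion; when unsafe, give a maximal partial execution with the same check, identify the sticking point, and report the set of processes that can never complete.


SAFE, for example via the order J7, J4, J9, J8, J1, J3, J6.
Key observation: at J7 the run first touches a limit — (1, 2, 2) against (2, 2, 3), exact on a resource it actually requests.
Check, step by step:
  pool = (2, 2, 3)
  J7 needs (1, 2, 2) <= (2, 2, 3) -> finishes; pool += (1, 1, 1) = (3, 3, 4)
  J4 needs (1, 0, 4) <= (3, 3, 4) -> finishes; pool += (0, 1, 1) = (3, 4, 5)
  J9 needs (3, 1, 1) <= (3, 4, 5) -> finishes; pool += (1, 3, 0) = (4, 7, 5)
  J8 needs (2, 6, 3) <= (4, 7, 5) -> finishes; pool += (0, 0, 1) = (4, 7, 6)
  J1 needs (1, 4, 1) <= (4, 7, 6) -> finishes; pool += (1, 3, 0) = (5, 10, 6)
  J3 needs (1, 4, 4) <= (5, 10, 6) -> finishes; pool += (0, 0, 1) = (5, 10, 7)
  J6 needs (1, 5, 2) <= (5, 10, 7) -> finishes; pool += (0, 1, 1) = (5, 11, 8)


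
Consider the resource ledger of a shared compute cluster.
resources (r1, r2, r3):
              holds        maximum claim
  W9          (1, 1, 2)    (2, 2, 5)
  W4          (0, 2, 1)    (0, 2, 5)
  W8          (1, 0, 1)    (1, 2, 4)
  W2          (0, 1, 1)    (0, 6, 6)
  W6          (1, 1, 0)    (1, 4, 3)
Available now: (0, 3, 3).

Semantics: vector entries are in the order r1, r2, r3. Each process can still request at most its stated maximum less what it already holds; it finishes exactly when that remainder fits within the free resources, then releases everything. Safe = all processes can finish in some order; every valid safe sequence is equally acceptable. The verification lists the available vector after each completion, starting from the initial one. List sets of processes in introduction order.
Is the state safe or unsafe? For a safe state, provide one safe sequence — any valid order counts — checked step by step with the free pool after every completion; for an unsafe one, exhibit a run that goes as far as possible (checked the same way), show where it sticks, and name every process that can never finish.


SAFE — a valid safe sequence is W6, W8, W4, W2, W9.
Key observation: the first exact fit in this order is W6 — it needs (0, 3, 3) with (0, 3, 3) free, meeting a requested resource to the last unit.
Step-by-step check:
  pool = (0, 3, 3)
  W6: need (0, 3, 3) fits (0, 3, 3); releases (1, 1, 0), pool now (1, 4, 3)
  W8: need (0, 2, 3) fits (1, 4, 3); releases (1, 0, 1), pool now (2, 4, 4)
  W4: need (0, 0, 4) fits (2, 4, 4); releases (0, 2, 1), pool now (2, 6, 5)
  W2: need (0, 5, 5) fits (2, 6, 5); releases (0, 1, 1), pool now (2, 7, 6)
  W9: need (1, 1, 3) fits (2, 7, 6); releases (1, 1, 2), pool now (3, 8, 8)


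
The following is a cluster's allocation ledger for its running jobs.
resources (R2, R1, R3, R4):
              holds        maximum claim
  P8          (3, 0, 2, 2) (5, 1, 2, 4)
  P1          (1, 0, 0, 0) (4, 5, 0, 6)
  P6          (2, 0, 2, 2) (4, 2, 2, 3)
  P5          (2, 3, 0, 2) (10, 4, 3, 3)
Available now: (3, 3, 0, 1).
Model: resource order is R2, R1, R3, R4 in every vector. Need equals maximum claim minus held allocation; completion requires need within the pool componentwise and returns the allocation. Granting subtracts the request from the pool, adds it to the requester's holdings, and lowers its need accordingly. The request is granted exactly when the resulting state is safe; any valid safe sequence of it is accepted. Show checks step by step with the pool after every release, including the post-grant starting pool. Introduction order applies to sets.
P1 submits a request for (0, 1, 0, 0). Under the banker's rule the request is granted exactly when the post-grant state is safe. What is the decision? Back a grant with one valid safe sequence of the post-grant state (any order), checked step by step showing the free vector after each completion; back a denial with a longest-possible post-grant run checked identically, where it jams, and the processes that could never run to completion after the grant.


GRANT — the state after the grant stays safe, e.g. via P6, P8, P5, P1.
Key observation: the transfer keeps a workable pool ((3, 2, 0, 1)); P6 starts the safe sequence.
Step-by-step check of the post-grant state:
  pool = (3, 2, 0, 1)
  P6: need (2, 2, 0, 1) fits (3, 2, 0, 1); releases (2, 0, 2, 2), pool now (5, 2, 2, 3)
  P8: need (2, 1, 0, 2) fits (5, 2, 2, 3); releases (3, 0, 2, 2), pool now (8, 2, 4, 5)
  P5: need (8, 1, 3, 1) fits (8, 2, 4, 5); releases (2, 3, 0, 2), pool now (10, 5, 4, 7)
  P1: need (3, 4, 0, 6) fits (10, 5, 4, 7); releases (1, 1, 0, 0), pool now (11, 6, 4, 7)


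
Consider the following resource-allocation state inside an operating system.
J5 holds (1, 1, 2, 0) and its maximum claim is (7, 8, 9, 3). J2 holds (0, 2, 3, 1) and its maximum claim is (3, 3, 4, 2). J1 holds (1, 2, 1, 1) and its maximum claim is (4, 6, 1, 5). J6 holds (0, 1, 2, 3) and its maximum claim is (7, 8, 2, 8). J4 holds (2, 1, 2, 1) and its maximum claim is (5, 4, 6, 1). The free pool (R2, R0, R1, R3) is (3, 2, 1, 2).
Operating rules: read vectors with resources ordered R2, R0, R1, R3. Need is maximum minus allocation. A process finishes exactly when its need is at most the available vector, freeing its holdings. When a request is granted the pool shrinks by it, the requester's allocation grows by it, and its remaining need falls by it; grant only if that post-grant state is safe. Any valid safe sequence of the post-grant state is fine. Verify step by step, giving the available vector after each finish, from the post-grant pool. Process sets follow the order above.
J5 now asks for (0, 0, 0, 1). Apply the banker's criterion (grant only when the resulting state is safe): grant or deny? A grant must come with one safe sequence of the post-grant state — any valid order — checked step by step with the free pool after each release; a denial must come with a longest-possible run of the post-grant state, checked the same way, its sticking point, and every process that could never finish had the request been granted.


DENY. Granting would leave the state unsafe.
Key observation: after J2, J4 the pool peaks at (5, 5, 6, 3), and each blocked process is short somewhere: J5 on R2, R0, R1; J1 on R3; J6 on R2, R0, R3.
On the post-grant state, J2, J4 is a maximal run — nothing extends it. Step-by-step check:
  pool = (3, 2, 1, 1)
  J2 needs (3, 1, 1, 1) <= (3, 2, 1, 1) -> finishes; pool += (0, 2, 3, 1) = (3, 4, 4, 2)
  J4 needs (3, 3, 4, 0) <= (3, 4, 4, 2) -> finishes; pool += (2, 1, 2, 1) = (5, 5, 6, 3)
  blocked: J5 wants (6, 7, 7, 2), pool (5, 5, 6, 3) — not enough R2, R0 and R1
  blocked: J1 wants (3, 4, 0, 4), pool (5, 5, 6, 3) — not enough R3
  blocked: J6 wants (7, 7, 0, 5), pool (5, 5, 6, 3) — not enough R2, R0 and R3
Post-grant, the permanently blocked set is J5, J1 and J6.


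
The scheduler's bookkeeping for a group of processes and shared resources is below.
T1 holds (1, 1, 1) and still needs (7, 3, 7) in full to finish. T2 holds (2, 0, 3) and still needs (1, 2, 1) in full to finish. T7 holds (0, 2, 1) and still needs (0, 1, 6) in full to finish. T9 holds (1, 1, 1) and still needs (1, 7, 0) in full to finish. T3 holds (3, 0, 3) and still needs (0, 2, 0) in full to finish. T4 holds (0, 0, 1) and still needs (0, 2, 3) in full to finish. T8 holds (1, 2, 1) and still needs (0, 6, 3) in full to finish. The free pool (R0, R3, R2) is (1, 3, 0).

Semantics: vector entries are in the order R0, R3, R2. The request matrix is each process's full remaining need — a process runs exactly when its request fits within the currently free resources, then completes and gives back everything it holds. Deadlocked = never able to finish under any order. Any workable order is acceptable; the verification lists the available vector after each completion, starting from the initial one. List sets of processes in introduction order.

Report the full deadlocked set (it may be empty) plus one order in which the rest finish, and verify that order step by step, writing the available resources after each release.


The deadlocked set is T1, T9 and T8.
Key observation: after T3, T2, T4, T7 the pool peaks at (6, 5, 8), and each blocked process is short somewhere: T1 on R0; T9 on R3; T8 on R3.
One completion order for the rest: T3, T2, T4, T7. Walking it through:
  pool = (1, 3, 0)
  run T3 (needs (0, 2, 0), free (1, 3, 0)); after release of (3, 0, 3) the pool is (4, 3, 3)
  run T2 (needs (1, 2, 1), free (4, 3, 3)); after release of (2, 0, 3) the pool is (6, 3, 6)
  run T4 (needs (0, 2, 3), free (6, 3, 6)); after release of (0, 0, 1) the pool is (6, 3, 7)
  run T7 (needs (0, 1, 6), free (6, 3, 7)); after release of (0, 2, 1) the pool is (6, 5, 8)
The stuck group stays short no matter what:
  T1 still needs (7, 3, 7) but only (6, 5, 8) is free — short on R0
  T9 still needs (1, 7, 0) but only (6, 5, 8) is free — short on R3
  T8 still needs (0, 6, 3) but only (6, 5, 8) is free — short on R3


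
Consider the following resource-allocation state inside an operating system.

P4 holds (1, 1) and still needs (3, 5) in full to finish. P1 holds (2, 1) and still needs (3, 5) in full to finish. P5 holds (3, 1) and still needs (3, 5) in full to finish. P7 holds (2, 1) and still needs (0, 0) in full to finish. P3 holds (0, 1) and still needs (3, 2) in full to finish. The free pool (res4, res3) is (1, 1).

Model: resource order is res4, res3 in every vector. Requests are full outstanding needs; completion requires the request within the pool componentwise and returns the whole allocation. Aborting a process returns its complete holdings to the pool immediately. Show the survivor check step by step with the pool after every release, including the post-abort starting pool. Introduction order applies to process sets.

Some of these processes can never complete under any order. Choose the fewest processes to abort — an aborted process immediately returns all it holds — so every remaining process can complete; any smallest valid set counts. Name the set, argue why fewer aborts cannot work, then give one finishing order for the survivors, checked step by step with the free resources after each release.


Abort P4 and P5.
Key observation: the deadlocked P1 becomes finishable only because P4 and P5 released (4, 2); it completes at step 3 below.
Why nothing smaller works — every single abort fails: P4 alone leaves P1 blocked (short on res3); P1 alone leaves P4 blocked (short on res3); P5 alone leaves P4 blocked (short on res3); P7 alone leaves P4 blocked (short on res3); P3 alone leaves P4 blocked (short on res3).
One survivor order: P3, P7, P1. Verifying each step (post-abort pool first):
  pool = (5, 3)
  P3 needs (3, 2) <= (5, 3) -> finishes; pool += (0, 1) = (5, 4)
  P7 needs (0, 0) <= (5, 4) -> finishes; pool += (2, 1) = (7, 5)
  P1 needs (3, 5) <= (7, 5) -> finishes; pool += (2, 1) = (9, 6)
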